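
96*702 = 67392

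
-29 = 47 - 76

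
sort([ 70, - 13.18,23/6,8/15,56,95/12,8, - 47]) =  [ - 47, - 13.18,  8/15,23/6,95/12, 8,56, 70]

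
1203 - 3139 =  - 1936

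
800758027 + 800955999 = 1601714026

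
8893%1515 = 1318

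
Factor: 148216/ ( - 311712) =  - 97/204 = - 2^ ( - 2 ) * 3^(  -  1 )*17^( - 1 ) * 97^1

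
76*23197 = 1762972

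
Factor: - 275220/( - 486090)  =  2^1*139^1*491^( - 1) = 278/491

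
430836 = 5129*84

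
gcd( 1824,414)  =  6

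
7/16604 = 1/2372 = 0.00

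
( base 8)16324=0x1CD4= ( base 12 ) 4330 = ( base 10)7380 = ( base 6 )54100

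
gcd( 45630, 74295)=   585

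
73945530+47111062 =121056592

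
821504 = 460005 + 361499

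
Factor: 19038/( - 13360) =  - 2^( - 3)*3^1*5^ ( - 1)* 19^1 = -57/40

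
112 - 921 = - 809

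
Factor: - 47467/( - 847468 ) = 2^(- 2)*7^1*  6781^1*211867^ ( -1 ) 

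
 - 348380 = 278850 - 627230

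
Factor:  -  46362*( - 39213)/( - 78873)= - 605997702/26291  =  - 2^1*3^2*61^( - 1)*431^ ( - 1 )*4357^1*7727^1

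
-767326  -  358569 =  - 1125895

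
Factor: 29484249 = 3^1 * 9828083^1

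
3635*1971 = 7164585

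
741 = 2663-1922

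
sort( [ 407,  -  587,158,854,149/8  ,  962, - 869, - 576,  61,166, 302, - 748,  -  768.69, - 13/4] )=[-869, - 768.69, - 748 , - 587, - 576, - 13/4,  149/8,61, 158,166,302, 407,  854, 962] 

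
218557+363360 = 581917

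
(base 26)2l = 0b1001001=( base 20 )3d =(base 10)73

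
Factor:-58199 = -58199^1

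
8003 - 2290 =5713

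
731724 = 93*7868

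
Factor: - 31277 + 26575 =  - 4702 = - 2^1*2351^1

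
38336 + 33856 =72192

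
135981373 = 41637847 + 94343526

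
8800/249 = 8800/249 = 35.34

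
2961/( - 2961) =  - 1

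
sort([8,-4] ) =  [ - 4,8 ] 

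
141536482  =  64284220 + 77252262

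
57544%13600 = 3144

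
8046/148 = 4023/74=54.36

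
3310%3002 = 308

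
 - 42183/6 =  - 7031 + 1/2 = -  7030.50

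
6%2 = 0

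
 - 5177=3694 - 8871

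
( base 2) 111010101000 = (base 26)5e8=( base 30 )452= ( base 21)8ae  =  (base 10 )3752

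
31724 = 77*412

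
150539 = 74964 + 75575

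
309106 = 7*44158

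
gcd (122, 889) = 1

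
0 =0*4286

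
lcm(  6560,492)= 19680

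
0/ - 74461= 0/1=- 0.00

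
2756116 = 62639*44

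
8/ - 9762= -4/4881=- 0.00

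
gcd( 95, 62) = 1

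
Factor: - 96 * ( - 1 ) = 2^5*3^1 = 96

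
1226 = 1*1226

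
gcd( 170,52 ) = 2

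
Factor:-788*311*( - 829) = 2^2*197^1*311^1*829^1 = 203161372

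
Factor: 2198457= 3^2*17^1*14369^1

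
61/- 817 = -1+756/817= - 0.07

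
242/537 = 242/537 = 0.45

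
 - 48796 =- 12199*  4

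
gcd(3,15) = 3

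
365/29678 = 365/29678 = 0.01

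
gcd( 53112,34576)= 8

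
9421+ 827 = 10248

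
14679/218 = 14679/218 = 67.33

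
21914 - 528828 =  - 506914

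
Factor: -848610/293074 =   -  3^3 * 5^1*7^1*29^ ( - 1)*31^( - 1 )*163^( - 1 )*449^1 = - 424305/146537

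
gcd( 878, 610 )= 2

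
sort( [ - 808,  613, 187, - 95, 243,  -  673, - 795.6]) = [ - 808,-795.6, - 673, - 95, 187,243, 613] 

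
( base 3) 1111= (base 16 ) 28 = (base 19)22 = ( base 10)40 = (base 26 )1E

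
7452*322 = 2399544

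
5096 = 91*56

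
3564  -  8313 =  - 4749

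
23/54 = 23/54 = 0.43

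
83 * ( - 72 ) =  - 5976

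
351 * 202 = 70902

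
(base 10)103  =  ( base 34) 31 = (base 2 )1100111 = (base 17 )61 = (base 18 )5d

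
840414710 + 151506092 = 991920802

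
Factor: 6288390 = 2^1*3^2*5^1*107^1*653^1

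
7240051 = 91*79561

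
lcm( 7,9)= 63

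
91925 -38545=53380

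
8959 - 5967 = 2992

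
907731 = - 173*(-5247 )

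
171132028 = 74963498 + 96168530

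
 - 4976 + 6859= 1883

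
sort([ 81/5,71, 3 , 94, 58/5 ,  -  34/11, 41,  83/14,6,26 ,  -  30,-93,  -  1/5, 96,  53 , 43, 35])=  [ - 93,- 30, - 34/11, - 1/5, 3, 83/14, 6 , 58/5, 81/5 , 26, 35, 41, 43,53,  71, 94, 96 ] 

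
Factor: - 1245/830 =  - 3/2 = -2^ ( - 1 )*3^1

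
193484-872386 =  - 678902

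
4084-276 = 3808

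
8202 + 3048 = 11250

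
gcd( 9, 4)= 1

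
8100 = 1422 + 6678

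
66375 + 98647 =165022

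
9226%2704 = 1114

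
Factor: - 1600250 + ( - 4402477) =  - 3^1 * 19^1*53^1* 1987^1 = - 6002727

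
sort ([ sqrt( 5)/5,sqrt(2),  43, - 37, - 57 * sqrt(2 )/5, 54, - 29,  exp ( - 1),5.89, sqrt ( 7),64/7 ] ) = [ - 37 , - 29, - 57*sqrt (2 ) /5, exp( - 1 ), sqrt(5) /5 , sqrt (2),  sqrt(7),5.89, 64/7 , 43,54] 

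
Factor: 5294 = 2^1* 2647^1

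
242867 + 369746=612613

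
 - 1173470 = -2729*430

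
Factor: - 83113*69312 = -2^6*3^1*17^1 * 19^2*4889^1 = - 5760728256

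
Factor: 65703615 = 3^1 *5^1* 19^1*230539^1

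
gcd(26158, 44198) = 902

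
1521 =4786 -3265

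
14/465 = 14/465 = 0.03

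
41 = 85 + -44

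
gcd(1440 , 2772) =36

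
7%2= 1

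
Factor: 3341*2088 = 2^3*3^2*13^1*29^1* 257^1 = 6976008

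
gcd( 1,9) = 1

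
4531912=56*80927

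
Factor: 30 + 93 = 3^1 * 41^1 = 123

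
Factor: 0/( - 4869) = 0=   0^1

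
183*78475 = 14360925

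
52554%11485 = 6614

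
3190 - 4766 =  - 1576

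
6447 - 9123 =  - 2676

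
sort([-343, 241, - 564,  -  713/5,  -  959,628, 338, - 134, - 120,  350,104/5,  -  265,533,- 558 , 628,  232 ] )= [-959, - 564, - 558, - 343, - 265, - 713/5,-134,- 120, 104/5,  232  ,  241,  338, 350,533, 628, 628 ]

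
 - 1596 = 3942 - 5538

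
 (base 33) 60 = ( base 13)123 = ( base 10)198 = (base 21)99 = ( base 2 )11000110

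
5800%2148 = 1504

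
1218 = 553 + 665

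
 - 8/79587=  - 8/79587 = - 0.00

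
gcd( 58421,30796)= 1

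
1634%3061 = 1634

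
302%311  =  302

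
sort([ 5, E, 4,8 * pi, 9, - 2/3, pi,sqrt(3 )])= [-2/3,sqrt(3 ),E, pi,4, 5, 9,  8 * pi]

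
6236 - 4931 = 1305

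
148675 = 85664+63011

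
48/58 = 24/29 = 0.83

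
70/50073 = 70/50073 = 0.00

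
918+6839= 7757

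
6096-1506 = 4590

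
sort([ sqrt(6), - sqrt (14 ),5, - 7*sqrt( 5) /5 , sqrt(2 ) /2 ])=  [  -  sqrt(14 ), - 7*sqrt( 5 )/5,sqrt(2)/2,sqrt( 6 ) , 5 ]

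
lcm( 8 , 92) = 184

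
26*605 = 15730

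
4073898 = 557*7314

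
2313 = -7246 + 9559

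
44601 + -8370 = 36231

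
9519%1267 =650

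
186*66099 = 12294414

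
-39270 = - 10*3927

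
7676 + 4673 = 12349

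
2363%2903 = 2363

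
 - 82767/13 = -82767/13 = - 6366.69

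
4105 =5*821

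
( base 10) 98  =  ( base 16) 62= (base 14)70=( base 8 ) 142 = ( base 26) 3k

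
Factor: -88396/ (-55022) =2^1*  7^2*61^( - 1 ) = 98/61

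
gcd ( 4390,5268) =878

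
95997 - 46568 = 49429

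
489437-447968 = 41469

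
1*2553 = 2553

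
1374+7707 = 9081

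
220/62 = 3 + 17/31 = 3.55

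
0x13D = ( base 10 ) 317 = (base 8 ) 475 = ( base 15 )162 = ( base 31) A7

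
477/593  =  477/593 = 0.80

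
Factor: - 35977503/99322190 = -2^(-1 )*3^1*5^ (  -  1) *11^(- 1)*229^1*  541^( - 1)*1669^( - 1 ) *52369^1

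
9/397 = 9/397 = 0.02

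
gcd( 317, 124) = 1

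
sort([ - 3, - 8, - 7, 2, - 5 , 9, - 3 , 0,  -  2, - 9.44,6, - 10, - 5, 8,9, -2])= [ - 10,-9.44, - 8, - 7, - 5, - 5,-3, - 3, -2, - 2, 0 , 2,6,  8,  9,9] 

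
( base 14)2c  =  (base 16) 28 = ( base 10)40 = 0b101000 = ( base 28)1c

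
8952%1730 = 302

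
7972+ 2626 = 10598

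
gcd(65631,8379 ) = 3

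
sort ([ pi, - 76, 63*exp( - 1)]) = [-76,pi, 63*exp( - 1) ]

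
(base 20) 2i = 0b111010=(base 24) 2A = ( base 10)58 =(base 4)322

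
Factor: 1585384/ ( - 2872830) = -2^2*3^(-1)*5^( - 1)*17^( - 1)*43^ ( - 1) * 131^( - 1)*198173^1=- 792692/1436415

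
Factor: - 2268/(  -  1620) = 7/5 = 5^( - 1)*7^1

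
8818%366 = 34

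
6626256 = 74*89544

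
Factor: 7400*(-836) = -6186400 = - 2^5*5^2*11^1 * 19^1*37^1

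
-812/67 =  - 13 + 59/67 = - 12.12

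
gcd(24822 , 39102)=42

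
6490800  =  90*72120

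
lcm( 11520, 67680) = 541440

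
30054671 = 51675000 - 21620329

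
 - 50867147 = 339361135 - 390228282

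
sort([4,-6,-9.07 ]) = [ - 9.07 ,  -  6,4 ] 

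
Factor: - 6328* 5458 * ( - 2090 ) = 72184888160 = 2^5 *5^1* 7^1* 11^1 * 19^1 * 113^1*2729^1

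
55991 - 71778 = -15787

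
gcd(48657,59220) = 21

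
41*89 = 3649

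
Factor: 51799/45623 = 11^1*17^1 * 43^( - 1) * 277^1 *1061^(-1 )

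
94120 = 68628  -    -  25492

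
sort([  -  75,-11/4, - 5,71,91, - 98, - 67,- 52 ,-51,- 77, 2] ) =[ - 98, -77, - 75, - 67 , - 52, - 51, - 5 , - 11/4, 2, 71,91 ]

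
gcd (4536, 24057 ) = 81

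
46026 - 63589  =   - 17563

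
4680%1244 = 948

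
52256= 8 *6532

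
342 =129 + 213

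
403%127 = 22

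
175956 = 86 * 2046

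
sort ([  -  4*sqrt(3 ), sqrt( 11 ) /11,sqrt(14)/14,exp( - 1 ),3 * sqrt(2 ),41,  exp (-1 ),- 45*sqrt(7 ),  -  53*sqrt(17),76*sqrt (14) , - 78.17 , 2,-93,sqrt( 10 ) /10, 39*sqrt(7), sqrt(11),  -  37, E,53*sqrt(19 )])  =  [ - 53*sqrt(17 ), - 45*sqrt(7 ), - 93, - 78.17, - 37,-4*sqrt( 3 ), sqrt( 14 ) /14, sqrt( 11 ) /11,sqrt(10)/10, exp( - 1 ),exp ( - 1), 2, E, sqrt(11),3*sqrt(2),41,39*sqrt(7),53*sqrt(19 ),76*sqrt( 14 )] 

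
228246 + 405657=633903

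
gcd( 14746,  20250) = 2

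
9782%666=458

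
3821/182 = 20+181/182 = 20.99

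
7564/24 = 315  +  1/6 = 315.17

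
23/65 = 23/65 = 0.35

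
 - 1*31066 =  - 31066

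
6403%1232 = 243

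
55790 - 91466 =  - 35676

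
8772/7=8772/7 = 1253.14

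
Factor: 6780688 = 2^4* 17^1*97^1*257^1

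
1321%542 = 237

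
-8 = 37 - 45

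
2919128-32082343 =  - 29163215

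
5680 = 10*568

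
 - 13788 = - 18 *766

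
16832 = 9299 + 7533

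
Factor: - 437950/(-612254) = 5^2 * 19^1*107^(  -  1)*461^1*2861^( - 1) = 218975/306127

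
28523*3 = 85569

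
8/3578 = 4/1789 = 0.00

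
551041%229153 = 92735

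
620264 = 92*6742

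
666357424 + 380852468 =1047209892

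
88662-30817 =57845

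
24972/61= 24972/61 = 409.38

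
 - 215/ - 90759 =215/90759 = 0.00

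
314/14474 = 157/7237 = 0.02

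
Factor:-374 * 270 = - 100980 = - 2^2*3^3*5^1*11^1*17^1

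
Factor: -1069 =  - 1069^1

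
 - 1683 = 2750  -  4433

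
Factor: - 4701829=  - 11^1*427439^1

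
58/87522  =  1/1509=0.00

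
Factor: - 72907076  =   - 2^2*11^1*1656979^1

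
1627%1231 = 396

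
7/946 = 7/946 = 0.01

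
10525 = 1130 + 9395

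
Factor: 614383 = 7^1*11^1*79^1*101^1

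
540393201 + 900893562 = 1441286763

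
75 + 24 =99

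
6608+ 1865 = 8473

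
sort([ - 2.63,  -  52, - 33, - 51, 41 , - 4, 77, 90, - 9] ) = [ -52, - 51, - 33,- 9, - 4, - 2.63, 41, 77 , 90]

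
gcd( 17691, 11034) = 3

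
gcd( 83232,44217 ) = 2601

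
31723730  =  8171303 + 23552427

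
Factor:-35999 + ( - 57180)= - 93179 = - 93179^1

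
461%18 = 11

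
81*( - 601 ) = - 48681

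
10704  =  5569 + 5135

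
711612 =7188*99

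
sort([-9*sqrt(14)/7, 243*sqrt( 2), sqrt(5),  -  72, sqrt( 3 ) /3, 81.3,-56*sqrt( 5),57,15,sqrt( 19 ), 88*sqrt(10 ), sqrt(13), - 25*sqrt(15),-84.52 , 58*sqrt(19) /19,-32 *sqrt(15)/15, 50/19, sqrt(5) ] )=[ -56 * sqrt( 5), - 25 * sqrt( 15), -84.52, - 72, - 32*sqrt( 15 )/15, - 9*sqrt(14) /7, sqrt( 3) /3, sqrt( 5), sqrt(5 ), 50/19, sqrt( 13), sqrt( 19 ), 58 *sqrt(19)/19, 15, 57,  81.3,88*sqrt ( 10 )  ,  243*sqrt( 2)] 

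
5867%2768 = 331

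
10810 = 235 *46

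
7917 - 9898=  - 1981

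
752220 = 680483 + 71737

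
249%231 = 18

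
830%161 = 25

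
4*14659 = 58636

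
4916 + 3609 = 8525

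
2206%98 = 50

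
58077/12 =19359/4 = 4839.75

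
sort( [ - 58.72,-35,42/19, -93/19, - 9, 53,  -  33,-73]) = [- 73, - 58.72, - 35,- 33, - 9 , - 93/19 , 42/19, 53]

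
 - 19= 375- 394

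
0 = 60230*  0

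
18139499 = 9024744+9114755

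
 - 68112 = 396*( - 172 )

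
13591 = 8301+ 5290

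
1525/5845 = 305/1169 = 0.26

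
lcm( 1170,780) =2340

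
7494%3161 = 1172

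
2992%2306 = 686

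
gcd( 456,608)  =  152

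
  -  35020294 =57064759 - 92085053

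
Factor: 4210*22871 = 96286910 = 2^1*5^1*421^1*22871^1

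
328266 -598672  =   - 270406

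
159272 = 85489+73783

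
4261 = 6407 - 2146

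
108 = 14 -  - 94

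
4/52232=1/13058 = 0.00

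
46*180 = 8280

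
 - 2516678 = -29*86782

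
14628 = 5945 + 8683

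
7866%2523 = 297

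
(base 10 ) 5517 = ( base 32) 5CD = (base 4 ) 1112031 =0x158D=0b1010110001101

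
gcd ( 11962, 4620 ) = 2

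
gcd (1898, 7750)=2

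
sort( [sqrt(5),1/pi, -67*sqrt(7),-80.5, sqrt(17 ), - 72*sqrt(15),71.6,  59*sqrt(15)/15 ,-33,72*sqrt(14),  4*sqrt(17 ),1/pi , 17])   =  [ - 72*sqrt( 15), - 67 * sqrt( 7), - 80.5, - 33 , 1/pi, 1/pi,sqrt(5), sqrt(17), 59* sqrt(15)/15,4*sqrt ( 17), 17,71.6, 72*sqrt( 14)]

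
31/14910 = 31/14910 = 0.00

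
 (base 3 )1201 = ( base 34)1c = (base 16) 2e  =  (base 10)46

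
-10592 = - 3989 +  - 6603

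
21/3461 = 21/3461 = 0.01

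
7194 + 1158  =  8352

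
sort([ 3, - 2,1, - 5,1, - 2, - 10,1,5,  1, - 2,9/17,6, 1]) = [ - 10 , - 5, - 2,-2, - 2,9/17,  1,1 , 1, 1,1,3,5,6]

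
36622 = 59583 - 22961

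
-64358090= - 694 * 92735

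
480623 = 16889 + 463734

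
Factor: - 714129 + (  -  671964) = -3^1 * 491^1*941^1 = - 1386093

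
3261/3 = 1087 = 1087.00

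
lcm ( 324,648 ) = 648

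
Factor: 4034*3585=2^1*3^1* 5^1*239^1* 2017^1 = 14461890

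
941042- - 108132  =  1049174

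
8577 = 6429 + 2148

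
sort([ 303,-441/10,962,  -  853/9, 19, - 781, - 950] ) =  [ - 950, - 781, - 853/9, - 441/10,19, 303,962] 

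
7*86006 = 602042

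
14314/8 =1789+ 1/4 = 1789.25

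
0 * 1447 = 0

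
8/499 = 8/499 = 0.02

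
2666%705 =551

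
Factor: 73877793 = 3^1*11^1*2238721^1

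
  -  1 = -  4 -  - 3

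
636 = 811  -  175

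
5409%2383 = 643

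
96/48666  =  16/8111  =  0.00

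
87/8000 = 87/8000 = 0.01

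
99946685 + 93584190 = 193530875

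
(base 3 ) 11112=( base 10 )122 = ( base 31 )3t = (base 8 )172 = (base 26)4I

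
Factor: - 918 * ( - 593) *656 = 357109344 = 2^5*3^3 * 17^1*41^1 * 593^1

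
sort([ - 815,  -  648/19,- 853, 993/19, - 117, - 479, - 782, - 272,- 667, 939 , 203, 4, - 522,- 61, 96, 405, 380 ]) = [  -  853,  -  815 ,  -  782,  -  667,- 522,- 479,-272,-117, -61,  -  648/19,4, 993/19, 96,  203,380,  405,939]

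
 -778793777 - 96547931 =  - 875341708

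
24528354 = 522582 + 24005772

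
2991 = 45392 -42401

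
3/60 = 1/20 = 0.05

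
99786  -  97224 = 2562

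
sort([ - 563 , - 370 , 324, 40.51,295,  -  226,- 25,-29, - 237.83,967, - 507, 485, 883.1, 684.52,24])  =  [ -563, - 507, -370, -237.83, - 226, - 29, - 25 , 24,40.51,295,324,485, 684.52,883.1,967]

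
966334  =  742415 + 223919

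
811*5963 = 4835993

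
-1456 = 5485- 6941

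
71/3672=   71/3672=   0.02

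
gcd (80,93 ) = 1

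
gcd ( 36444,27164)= 4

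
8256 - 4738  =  3518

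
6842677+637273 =7479950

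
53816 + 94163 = 147979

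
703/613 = 1 + 90/613= 1.15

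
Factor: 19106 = 2^1*41^1 * 233^1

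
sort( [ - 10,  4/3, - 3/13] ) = [-10, - 3/13, 4/3] 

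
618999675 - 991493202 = -372493527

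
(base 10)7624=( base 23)e9b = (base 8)16710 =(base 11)5801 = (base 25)c4o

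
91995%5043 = 1221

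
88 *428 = 37664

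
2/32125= 2/32125 = 0.00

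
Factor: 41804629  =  41804629^1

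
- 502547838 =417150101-919697939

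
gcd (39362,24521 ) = 1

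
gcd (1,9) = 1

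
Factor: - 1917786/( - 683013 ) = 639262/227671=2^1*13^1*23^1*1069^1*227671^( - 1 )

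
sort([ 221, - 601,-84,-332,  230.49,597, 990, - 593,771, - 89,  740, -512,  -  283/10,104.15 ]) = [ - 601 , - 593, -512,  -  332, - 89, - 84,-283/10, 104.15,221, 230.49, 597, 740,771,990]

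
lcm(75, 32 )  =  2400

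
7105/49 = 145= 145.00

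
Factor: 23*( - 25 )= - 5^2*23^1 = - 575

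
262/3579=262/3579 = 0.07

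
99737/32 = 99737/32 = 3116.78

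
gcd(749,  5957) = 7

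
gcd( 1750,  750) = 250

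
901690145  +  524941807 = 1426631952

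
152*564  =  85728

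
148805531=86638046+62167485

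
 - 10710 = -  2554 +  - 8156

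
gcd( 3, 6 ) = 3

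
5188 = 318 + 4870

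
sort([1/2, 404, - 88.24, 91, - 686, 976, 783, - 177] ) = [ - 686,-177, - 88.24, 1/2, 91, 404,  783, 976]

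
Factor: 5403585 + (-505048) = 4898537 = 7^1*699791^1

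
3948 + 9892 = 13840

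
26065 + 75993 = 102058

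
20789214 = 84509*246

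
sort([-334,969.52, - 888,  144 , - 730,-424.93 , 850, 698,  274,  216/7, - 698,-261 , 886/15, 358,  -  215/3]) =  [ - 888 , - 730, - 698, - 424.93, - 334 , - 261, - 215/3,  216/7,886/15 , 144,  274,  358,698,  850, 969.52 ]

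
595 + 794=1389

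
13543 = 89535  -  75992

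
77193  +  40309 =117502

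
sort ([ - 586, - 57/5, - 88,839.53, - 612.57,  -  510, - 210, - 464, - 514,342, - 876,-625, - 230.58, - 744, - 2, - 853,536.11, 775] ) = [ - 876,-853,-744, - 625, - 612.57, - 586 , - 514,  -  510 , - 464, - 230.58, - 210, - 88, - 57/5, - 2, 342,536.11, 775,839.53]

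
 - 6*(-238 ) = 1428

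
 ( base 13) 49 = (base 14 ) 45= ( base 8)75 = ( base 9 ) 67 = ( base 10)61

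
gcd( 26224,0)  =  26224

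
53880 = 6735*8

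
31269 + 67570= 98839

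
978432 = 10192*96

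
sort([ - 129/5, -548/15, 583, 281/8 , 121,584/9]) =[ - 548/15, - 129/5,281/8,584/9,121 , 583 ] 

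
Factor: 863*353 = 304639 =353^1*863^1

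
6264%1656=1296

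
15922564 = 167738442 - 151815878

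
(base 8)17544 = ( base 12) 4798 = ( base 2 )1111101100100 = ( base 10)8036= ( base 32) 7R4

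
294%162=132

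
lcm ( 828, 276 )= 828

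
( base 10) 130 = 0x82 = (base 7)244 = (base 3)11211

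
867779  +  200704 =1068483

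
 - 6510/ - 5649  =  1 + 41/269 =1.15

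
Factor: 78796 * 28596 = 2^4 *3^1*2383^1*19699^1 = 2253250416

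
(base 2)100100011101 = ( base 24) 415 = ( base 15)a58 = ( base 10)2333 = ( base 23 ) 49A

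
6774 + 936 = 7710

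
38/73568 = 1/1936  =  0.00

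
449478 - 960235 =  - 510757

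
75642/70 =5403/5  =  1080.60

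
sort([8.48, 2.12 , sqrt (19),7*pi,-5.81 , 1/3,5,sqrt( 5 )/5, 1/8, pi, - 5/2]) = [  -  5.81, - 5/2,1/8,1/3 , sqrt( 5) /5, 2.12,pi, sqrt ( 19),5, 8.48, 7*pi]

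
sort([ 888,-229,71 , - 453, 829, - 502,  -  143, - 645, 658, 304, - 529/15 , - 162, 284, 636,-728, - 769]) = [- 769,-728,-645, - 502,  -  453, - 229,-162,-143,  -  529/15, 71 , 284 , 304,636, 658 , 829, 888]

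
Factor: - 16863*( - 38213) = 644385819 = 3^1 * 7^2*11^1 * 53^1 * 73^1 * 103^1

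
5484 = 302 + 5182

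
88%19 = 12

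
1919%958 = 3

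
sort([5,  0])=[ 0, 5] 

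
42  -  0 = 42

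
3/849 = 1/283 =0.00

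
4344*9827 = 42688488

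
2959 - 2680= 279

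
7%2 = 1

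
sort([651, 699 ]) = [ 651, 699 ]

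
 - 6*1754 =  - 10524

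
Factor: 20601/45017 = 27/59 = 3^3*59^( - 1)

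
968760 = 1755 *552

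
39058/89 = 39058/89 = 438.85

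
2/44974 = 1/22487 = 0.00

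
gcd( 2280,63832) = 8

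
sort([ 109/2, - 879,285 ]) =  [ - 879,109/2, 285]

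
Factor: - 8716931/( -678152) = 2^( - 3) * 23^1*103^( - 1)*823^(  -  1 )*378997^1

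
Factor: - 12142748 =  - 2^2*19^1 * 159773^1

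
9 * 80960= 728640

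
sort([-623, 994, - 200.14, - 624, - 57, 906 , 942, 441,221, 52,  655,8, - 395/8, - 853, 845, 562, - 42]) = [  -  853, - 624, - 623, - 200.14, - 57, - 395/8 ,  -  42,8,52, 221,  441, 562, 655, 845,906, 942,994]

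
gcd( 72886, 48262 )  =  2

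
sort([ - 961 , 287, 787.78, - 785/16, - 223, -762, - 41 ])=[ - 961, - 762, - 223, - 785/16, - 41,287, 787.78 ] 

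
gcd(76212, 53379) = 9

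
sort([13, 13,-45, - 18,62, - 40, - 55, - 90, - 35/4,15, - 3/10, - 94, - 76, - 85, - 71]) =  [ - 94,-90, - 85, - 76, - 71, - 55,- 45, - 40, - 18, - 35/4,  -  3/10, 13, 13, 15,  62]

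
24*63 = 1512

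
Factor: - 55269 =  - 3^3*23^1* 89^1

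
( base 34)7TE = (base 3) 110110202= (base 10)9092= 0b10001110000100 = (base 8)21604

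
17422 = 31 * 562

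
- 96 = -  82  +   - 14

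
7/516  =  7/516  =  0.01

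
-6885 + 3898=-2987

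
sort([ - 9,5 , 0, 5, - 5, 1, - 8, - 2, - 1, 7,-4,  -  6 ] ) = [ - 9, -8, - 6,-5, - 4, - 2, - 1  ,  0,1,5 , 5, 7] 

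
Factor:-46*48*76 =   -  167808   =  - 2^7*3^1* 19^1 * 23^1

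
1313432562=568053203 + 745379359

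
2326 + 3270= 5596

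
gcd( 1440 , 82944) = 288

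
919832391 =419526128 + 500306263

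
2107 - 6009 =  - 3902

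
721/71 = 10 + 11/71 = 10.15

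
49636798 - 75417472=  - 25780674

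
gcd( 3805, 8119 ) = 1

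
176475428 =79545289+96930139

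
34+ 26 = 60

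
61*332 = 20252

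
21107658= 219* 96382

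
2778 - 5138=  - 2360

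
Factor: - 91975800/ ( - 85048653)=30658600/28349551 = 2^3*5^2*7^1*61^1*359^1*593^( -1 ) * 47807^( - 1 )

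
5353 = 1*5353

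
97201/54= 97201/54   =  1800.02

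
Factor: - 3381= - 3^1*7^2*23^1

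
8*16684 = 133472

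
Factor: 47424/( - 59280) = -2^2*5^( - 1) = - 4/5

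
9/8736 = 3/2912=0.00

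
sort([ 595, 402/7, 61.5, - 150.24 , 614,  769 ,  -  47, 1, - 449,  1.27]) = [ - 449, - 150.24,  -  47,1, 1.27, 402/7,61.5 , 595, 614 , 769 ]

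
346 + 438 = 784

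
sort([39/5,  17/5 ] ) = [ 17/5,39/5 ] 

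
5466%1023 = 351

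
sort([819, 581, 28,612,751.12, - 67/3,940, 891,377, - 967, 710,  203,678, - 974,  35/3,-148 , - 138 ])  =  [-974,-967,-148 , - 138 ,-67/3, 35/3,28,203,377, 581,612, 678, 710,  751.12,  819, 891,940 ] 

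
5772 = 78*74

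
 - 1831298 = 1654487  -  3485785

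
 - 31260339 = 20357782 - 51618121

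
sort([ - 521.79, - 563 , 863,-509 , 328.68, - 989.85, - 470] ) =[ - 989.85, - 563,- 521.79, - 509 , - 470,  328.68,863] 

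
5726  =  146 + 5580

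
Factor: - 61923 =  - 3^1 * 20641^1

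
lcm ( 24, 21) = 168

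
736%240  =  16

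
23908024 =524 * 45626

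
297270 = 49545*6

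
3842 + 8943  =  12785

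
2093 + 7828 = 9921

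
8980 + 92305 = 101285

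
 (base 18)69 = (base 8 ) 165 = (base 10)117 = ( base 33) 3i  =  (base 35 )3c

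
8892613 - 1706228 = 7186385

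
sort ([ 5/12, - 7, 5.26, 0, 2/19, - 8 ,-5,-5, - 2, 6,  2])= [ - 8, - 7, - 5,  -  5,  -  2,0,2/19, 5/12,2,5.26, 6 ] 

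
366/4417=366/4417 = 0.08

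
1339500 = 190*7050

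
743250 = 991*750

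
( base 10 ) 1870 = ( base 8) 3516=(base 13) b0b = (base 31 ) 1TA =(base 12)10ba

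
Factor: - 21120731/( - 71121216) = 2^( - 6 ) * 3^(-1)*370423^( - 1)*21120731^1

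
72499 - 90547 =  - 18048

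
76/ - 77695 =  - 1 +77619/77695 = - 0.00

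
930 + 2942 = 3872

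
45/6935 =9/1387  =  0.01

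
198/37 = 198/37   =  5.35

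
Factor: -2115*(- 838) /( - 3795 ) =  - 118158/253 = - 2^1*3^1 *11^(  -  1) * 23^( - 1)*47^1* 419^1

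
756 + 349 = 1105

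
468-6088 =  -5620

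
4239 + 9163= 13402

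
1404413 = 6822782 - 5418369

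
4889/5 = 977+ 4/5 = 977.80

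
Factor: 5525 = 5^2*13^1*17^1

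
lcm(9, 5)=45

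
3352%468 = 76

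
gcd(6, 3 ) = 3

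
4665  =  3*1555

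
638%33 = 11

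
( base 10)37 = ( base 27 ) 1a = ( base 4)211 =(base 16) 25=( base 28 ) 19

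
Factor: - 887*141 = - 3^1*47^1*887^1 = - 125067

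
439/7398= 439/7398 = 0.06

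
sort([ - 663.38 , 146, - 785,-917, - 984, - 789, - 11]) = [ - 984, - 917, - 789, - 785, - 663.38,- 11, 146] 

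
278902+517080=795982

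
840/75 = 56/5 = 11.20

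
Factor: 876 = 2^2 * 3^1 * 73^1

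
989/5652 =989/5652=   0.17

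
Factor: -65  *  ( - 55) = 3575  =  5^2* 11^1*13^1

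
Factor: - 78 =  - 2^1 * 3^1 * 13^1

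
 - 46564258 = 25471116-72035374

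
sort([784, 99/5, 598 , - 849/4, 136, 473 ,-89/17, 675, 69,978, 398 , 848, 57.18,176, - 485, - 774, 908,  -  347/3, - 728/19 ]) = [  -  774,- 485 , - 849/4, - 347/3, - 728/19, - 89/17,99/5, 57.18,69 , 136, 176, 398, 473, 598, 675,784,848,908 , 978]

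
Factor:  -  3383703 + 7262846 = 3879143^1 = 3879143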